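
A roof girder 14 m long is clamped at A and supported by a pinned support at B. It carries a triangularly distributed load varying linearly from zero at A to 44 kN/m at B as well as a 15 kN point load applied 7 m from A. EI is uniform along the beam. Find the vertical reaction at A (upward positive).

Release the roller at B. Primary structure: cantilever fixed at A.
Deflection at B on the released cantilever, summing each load's contribution:
  triangular load, peak 44 at the free end: 11w₀L⁴/(120EI) = 154945/EI
  point load 15 at a = 7: Pa²(3L − a)/(6EI) = 4288/EI
  δ_0 = 159232/EI
Tip deflection under a unit load at B: L³/(3EI) = 914.7/EI.
Compatibility at B: δ_0 − R_B·δ_{BB} = 0, so R_B = 159232/914.7 = 174.1 kN.
Vertical equilibrium: R_A = ΣP − R_B = 323 − 174.1 = 148.9 kN.

R_A = 148.9 kN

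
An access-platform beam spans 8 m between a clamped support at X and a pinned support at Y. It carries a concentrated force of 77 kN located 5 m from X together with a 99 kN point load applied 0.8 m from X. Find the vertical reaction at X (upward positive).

Take the reaction at Y as the redundant and release it; the primary structure is a cantilever fixed at X.
Free-end deflection of the primary structure under the applied loading (downward +):
  point load 77 at a = 5: Pa²(3L − a)/(6EI) = 6096/EI
  point load 99 at a = 0.8: Pa²(3L − a)/(6EI) = 245/EI
  δ_0 = 6341/EI
Tip deflection under a unit load at Y: L³/(3EI) = 170.7/EI.
The prop prevents deflection at Y: R_Y = δ_0/δ_{YY} = 6341/170.7 = 37.15 kN.
Vertical equilibrium: R_X = ΣP − R_Y = 176 − 37.15 = 138.8 kN.

R_X = 138.8 kN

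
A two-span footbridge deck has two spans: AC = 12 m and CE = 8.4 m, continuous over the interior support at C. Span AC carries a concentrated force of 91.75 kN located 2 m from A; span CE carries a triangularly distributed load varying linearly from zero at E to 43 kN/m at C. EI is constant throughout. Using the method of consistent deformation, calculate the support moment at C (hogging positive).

M_C = 135.8 kN·m

Release continuity at C by inserting a hinge; the redundant is the internal moment M_C. The primary structure is two simply-supported spans AC and CE.
Discontinuity in slope at C on the released structure — sum the simple-span end rotations:
  span AC: point load 91.75 at a = 2: Pab(L + a)/(6LEI) = 356.8/EI
  span CE: triangular load, peak 43: w₀L³/(45EI) = 566.4/EI
  relative rotation θ_0 = (356.8 + 566.4)/EI = 923.2/EI
A unit hogging moment at C produces rotation L₁/(3EI) + L₂/(3EI) = 6.8/EI.
Compatibility: M_C·(L₁+L₂)/(3EI) = θ_0, giving M_C = 135.8 kN·m (hogging).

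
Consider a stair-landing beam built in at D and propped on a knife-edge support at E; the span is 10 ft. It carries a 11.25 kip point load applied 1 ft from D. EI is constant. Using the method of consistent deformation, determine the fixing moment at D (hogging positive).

M_D = 9.619 kip·ft

Release the roller at E. Primary structure: cantilever fixed at D.
Deflection at E on the released cantilever, summing each load's contribution:
  point load 11.25 at a = 1: Pa²(3L − a)/(6EI) = 54.38/EI
Tip deflection under a unit load at E: L³/(3EI) = 333.3/EI.
The prop prevents deflection at E: R_E = δ_0/δ_{EE} = 54.38/333.3 = 0.1631 kip.
Moment equilibrium about D: M_D = Σ(load moments about D) − R_E·L = 11.25 − 0.1631×10 = 9.619 kip·ft.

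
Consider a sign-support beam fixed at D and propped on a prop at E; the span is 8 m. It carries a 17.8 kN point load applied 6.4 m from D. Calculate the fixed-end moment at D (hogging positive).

M_D = 13.67 kN·m

Choose R_E as the redundant. The primary structure is the cantilever fixed at D.
Deflection at E on the released cantilever, summing each load's contribution:
  point load 17.8 at a = 6.4: Pa²(3L − a)/(6EI) = 2139/EI
Tip deflection under a unit load at E: L³/(3EI) = 170.7/EI.
The prop prevents deflection at E: R_E = δ_0/δ_{EE} = 2139/170.7 = 12.53 kN.
Moment equilibrium about D: M_D = Σ(load moments about D) − R_E·L = 113.9 − 12.53×8 = 13.67 kN·m.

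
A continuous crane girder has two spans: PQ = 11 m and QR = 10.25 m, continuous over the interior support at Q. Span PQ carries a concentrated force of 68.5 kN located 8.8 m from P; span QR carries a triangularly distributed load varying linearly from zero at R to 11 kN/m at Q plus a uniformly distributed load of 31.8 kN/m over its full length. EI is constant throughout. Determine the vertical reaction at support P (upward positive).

Insert a hinge at Q; M_Q is the redundant, and each span becomes simply supported.
Discontinuity in slope at Q on the released structure — sum the simple-span end rotations:
  span PQ: point load 68.5 at a = 8.8: Pab(L + a)/(6LEI) = 397.8/EI
  span QR: triangular load, peak 11: w₀L³/(45EI) = 263.2/EI
  span QR: UDL 31.8: wL³/(24EI) = 1427/EI
  relative rotation θ_0 = (397.8 + 1690)/EI = 2088/EI
A unit hogging moment at Q produces rotation L₁/(3EI) + L₂/(3EI) = 7.083/EI.
Compatibility: M_Q·(L₁+L₂)/(3EI) = θ_0, giving M_Q = 294.8 kN·m (hogging).
Span PQ, ΣM about P with M_Q applied at Q: R_Q^{PQ}·11 = 602.8 + 294.8, so R_Q^{PQ} = 81.6 kN and R_P = 68.5 − 81.6 = -13.1 kN.

R_P = -13.1 kN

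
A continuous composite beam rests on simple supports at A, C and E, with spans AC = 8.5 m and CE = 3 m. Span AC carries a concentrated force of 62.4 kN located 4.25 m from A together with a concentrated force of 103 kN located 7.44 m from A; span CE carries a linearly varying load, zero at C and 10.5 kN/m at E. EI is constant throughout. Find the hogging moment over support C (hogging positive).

M_C = 141.2 kN·m

Release continuity at C by inserting a hinge; the redundant is the internal moment M_C. The primary structure is two simply-supported spans AC and CE.
Discontinuity in slope at C on the released structure — sum the simple-span end rotations:
  span AC: point load 62.4 at a = 4.25: Pab(L + a)/(6LEI) = 281.8/EI
  span AC: point load 103 at a = 7.44: Pab(L + a)/(6LEI) = 253.9/EI
  span CE: triangular load, peak 10.5: 7w₀L³/(360EI) = 5.513/EI
  relative rotation θ_0 = (535.7 + 5.513)/EI = 541.2/EI
A unit hogging moment at C produces rotation L₁/(3EI) + L₂/(3EI) = 3.833/EI.
Slope continuity at C: θ_0 = M_C·3.833/EI, so M_C = 541.2/3.833 = 141.2 kN·m (hogging).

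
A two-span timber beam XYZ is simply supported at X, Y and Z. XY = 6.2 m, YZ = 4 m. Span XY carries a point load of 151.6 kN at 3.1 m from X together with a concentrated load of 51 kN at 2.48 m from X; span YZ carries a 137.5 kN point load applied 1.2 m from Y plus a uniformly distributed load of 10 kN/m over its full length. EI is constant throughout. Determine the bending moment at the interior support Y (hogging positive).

Take M_Y as the redundant. Released structure: two simple spans XY and YZ with a hinge at Y.
Rotations at Y on the released spans (each span's end-slope, ×1/EI):
  span XY: point load 151.6 at a = 3.1: Pab(L + a)/(6LEI) = 364.2/EI
  span XY: point load 51 at a = 2.48: Pab(L + a)/(6LEI) = 109.8/EI
  span YZ: point load 137.5 at a = 1.2: Pab(L + b)/(6LEI) = 130.9/EI
  span YZ: UDL 10: wL³/(24EI) = 26.67/EI
  relative rotation θ_0 = (474 + 157.6)/EI = 631.6/EI
A unit hogging moment at Y produces rotation L₁/(3EI) + L₂/(3EI) = 3.4/EI.
Compatibility: M_Y·(L₁+L₂)/(3EI) = θ_0, giving M_Y = 185.8 kN·m (hogging).

M_Y = 185.8 kN·m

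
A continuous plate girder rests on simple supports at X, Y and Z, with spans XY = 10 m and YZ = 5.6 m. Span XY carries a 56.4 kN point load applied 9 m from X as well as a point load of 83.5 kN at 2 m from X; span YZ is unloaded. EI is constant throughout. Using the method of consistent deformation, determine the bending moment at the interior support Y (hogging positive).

Release continuity at Y by inserting a hinge; the redundant is the internal moment M_Y. The primary structure is two simply-supported spans XY and YZ.
Discontinuity in slope at Y on the released structure — sum the simple-span end rotations:
  span XY: point load 56.4 at a = 9: Pab(L + a)/(6LEI) = 160.7/EI
  span XY: point load 83.5 at a = 2: Pab(L + a)/(6LEI) = 267.2/EI
  relative rotation θ_0 = (427.9 + 0)/EI = 427.9/EI
A unit hogging moment at Y produces rotation L₁/(3EI) + L₂/(3EI) = 5.2/EI.
Slope continuity at Y: θ_0 = M_Y·5.2/EI, so M_Y = 427.9/5.2 = 82.3 kN·m (hogging).

M_Y = 82.3 kN·m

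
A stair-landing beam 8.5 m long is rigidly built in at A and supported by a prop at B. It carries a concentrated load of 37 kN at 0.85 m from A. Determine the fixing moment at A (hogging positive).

Choose R_B as the redundant. The primary structure is the cantilever fixed at A.
Downward deflection at the released point B due to the loads:
  point load 37 at a = 0.85: Pa²(3L − a)/(6EI) = 109.8/EI
Tip deflection under a unit load at B: L³/(3EI) = 204.7/EI.
Compatibility at B: δ_0 − R_B·δ_{BB} = 0, so R_B = 109.8/204.7 = 0.5365 kN.
Moment equilibrium about A: M_A = Σ(load moments about A) − R_B·L = 31.45 − 0.5365×8.5 = 26.89 kN·m.

M_A = 26.89 kN·m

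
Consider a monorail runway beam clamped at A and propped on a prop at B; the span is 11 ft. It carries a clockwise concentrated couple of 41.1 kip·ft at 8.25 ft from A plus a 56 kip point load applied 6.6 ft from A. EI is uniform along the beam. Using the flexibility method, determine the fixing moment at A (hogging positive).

Release the roller at B. Primary structure: cantilever fixed at A.
Free-end deflection of the primary structure under the applied loading (downward +):
  clockwise couple 41.1 at a = 8.25: M₀a(2L − a)/(2EI) = 2331/EI
  point load 56 at a = 6.6: Pa²(3L − a)/(6EI) = 10733/EI
  δ_0 = 13064/EI
Flexibility coefficient — unit upward force at B: δ_{BB} = L³/(3EI) = 443.7/EI.
The prop prevents deflection at B: R_B = δ_0/δ_{BB} = 13064/443.7 = 29.45 kip.
Moment equilibrium about A: M_A = Σ(load moments about A) − R_B·L = 410.7 − 29.45×11 = 86.79 kip·ft.

M_A = 86.79 kip·ft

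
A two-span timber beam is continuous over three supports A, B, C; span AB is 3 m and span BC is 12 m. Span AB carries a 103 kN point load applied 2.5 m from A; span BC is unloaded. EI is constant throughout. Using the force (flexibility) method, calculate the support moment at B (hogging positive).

M_B = 7.868 kN·m

Take M_B as the redundant. Released structure: two simple spans AB and BC with a hinge at B.
Discontinuity in slope at B on the released structure — sum the simple-span end rotations:
  span AB: point load 103 at a = 2.5: Pab(L + a)/(6LEI) = 39.34/EI
  relative rotation θ_0 = (39.34 + 0)/EI = 39.34/EI
A unit hogging moment at B produces rotation L₁/(3EI) + L₂/(3EI) = 5/EI.
Compatibility: M_B·(L₁+L₂)/(3EI) = θ_0, giving M_B = 7.868 kN·m (hogging).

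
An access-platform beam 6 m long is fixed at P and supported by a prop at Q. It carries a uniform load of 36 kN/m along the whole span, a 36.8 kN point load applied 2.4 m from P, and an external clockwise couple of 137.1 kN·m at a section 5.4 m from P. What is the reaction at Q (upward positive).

R_Q = 122.6 kN

Choose R_Q as the redundant. The primary structure is the cantilever fixed at P.
Free-end deflection of the primary structure under the applied loading (downward +):
  UDL 36: wL⁴/(8EI) = 5832/EI
  point load 36.8 at a = 2.4: Pa²(3L − a)/(6EI) = 551.1/EI
  clockwise couple 137.1 at a = 5.4: M₀a(2L − a)/(2EI) = 2443/EI
  δ_0 = 8826/EI
Tip deflection under a unit load at Q: L³/(3EI) = 72/EI.
The prop prevents deflection at Q: R_Q = δ_0/δ_{QQ} = 8826/72 = 122.6 kN.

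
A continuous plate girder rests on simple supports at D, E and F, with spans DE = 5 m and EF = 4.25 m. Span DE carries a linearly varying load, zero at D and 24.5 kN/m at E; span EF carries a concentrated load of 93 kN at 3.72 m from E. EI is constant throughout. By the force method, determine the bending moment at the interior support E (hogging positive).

Take M_E as the redundant. Released structure: two simple spans DE and EF with a hinge at E.
Rotations at E on the released spans (each span's end-slope, ×1/EI):
  span DE: triangular load, peak 24.5: w₀L³/(45EI) = 68.06/EI
  span EF: point load 93 at a = 3.72: Pab(L + b)/(6LEI) = 34.37/EI
  relative rotation θ_0 = (68.06 + 34.37)/EI = 102.4/EI
A unit hogging moment at E produces rotation L₁/(3EI) + L₂/(3EI) = 3.083/EI.
Compatibility: M_E·(L₁+L₂)/(3EI) = θ_0, giving M_E = 33.22 kN·m (hogging).

M_E = 33.22 kN·m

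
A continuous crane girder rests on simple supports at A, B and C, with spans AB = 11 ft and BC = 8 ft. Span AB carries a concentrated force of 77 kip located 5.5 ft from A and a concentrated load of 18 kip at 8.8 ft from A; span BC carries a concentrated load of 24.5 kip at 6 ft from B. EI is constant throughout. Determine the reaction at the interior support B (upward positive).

R_B = 84.53 kip

Take M_B as the redundant. Released structure: two simple spans AB and BC with a hinge at B.
End slopes at the hinge B, treating each span as simply supported:
  span AB: point load 77 at a = 5.5: Pab(L + a)/(6LEI) = 582.3/EI
  span AB: point load 18 at a = 8.8: Pab(L + a)/(6LEI) = 104.5/EI
  span BC: point load 24.5 at a = 6: Pab(L + b)/(6LEI) = 61.25/EI
  relative rotation θ_0 = (686.9 + 61.25)/EI = 748.1/EI
A unit hogging moment at B produces rotation L₁/(3EI) + L₂/(3EI) = 6.333/EI.
Compatibility: M_B·(L₁+L₂)/(3EI) = θ_0, giving M_B = 118.1 kip·ft (hogging).
Span AB, ΣM about A with M_B applied at B: R_B^{AB}·11 = 581.9 + 118.1, so R_B^{AB} = 63.64 kip and R_A = 95 − 63.64 = 31.36 kip.
Span BC, ΣM about C: R_B^{BC}·8 = 49 + 118.1, so R_B^{BC} = 20.89 kip and R_C = 24.5 − 20.89 = 3.61 kip.
R_B = 63.64 + 20.89 = 84.53 kip.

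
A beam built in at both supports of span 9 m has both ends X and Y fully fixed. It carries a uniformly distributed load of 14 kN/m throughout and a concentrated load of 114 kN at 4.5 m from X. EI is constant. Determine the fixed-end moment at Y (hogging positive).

Release both end moments; the primary structure is a simply-supported span XY with redundants M_X and M_Y.
Simple-span end rotations at X and Y under the given loads:
  at X: UDL 14: wL³/(24EI) = 425.2/EI
  at Y: UDL 14: wL³/(24EI) = 425.2/EI
  at X: point load 114 at a = 4.5: Pab(L + b)/(6LEI) = 577.1/EI
  at Y: point load 114 at a = 4.5: Pab(L + a)/(6LEI) = 577.1/EI
  θ_X0 = 1002/EI,  θ_Y0 = 1002/EI
Flexibility coefficients: a unit moment at one end gives L/(3EI) there and L/(6EI) at the far end, so f₁₁ = f₂₂ = 3/EI and f₁₂ = f₂₁ = 1.5/EI.
Compatibility — zero rotation at each built-in end:
  3 M_X + 1.5 M_Y = 1002
  1.5 M_X + 3 M_Y = 1002
Solving the pair gives M_X = 222.8 kN·m and M_Y = 222.8 kN·m (hogging).

M_Y = 222.8 kN·m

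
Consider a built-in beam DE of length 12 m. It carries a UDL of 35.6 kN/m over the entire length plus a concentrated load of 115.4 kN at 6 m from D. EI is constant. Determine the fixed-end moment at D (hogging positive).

M_D = 600.3 kN·m

Release both end moments; the primary structure is a simply-supported span DE with redundants M_D and M_E.
Simple-span end rotations at D and E under the given loads:
  at D: UDL 35.6: wL³/(24EI) = 2563/EI
  at E: UDL 35.6: wL³/(24EI) = 2563/EI
  at D: point load 115.4 at a = 6: Pab(L + b)/(6LEI) = 1039/EI
  at E: point load 115.4 at a = 6: Pab(L + a)/(6LEI) = 1039/EI
  θ_D0 = 3602/EI,  θ_E0 = 3602/EI
Flexibility coefficients: a unit moment at one end gives L/(3EI) there and L/(6EI) at the far end, so f₁₁ = f₂₂ = 4/EI and f₁₂ = f₂₁ = 2/EI.
Compatibility — zero rotation at each built-in end:
  4 M_D + 2 M_E = 3602
  2 M_D + 4 M_E = 3602
Solving the pair gives M_D = 600.3 kN·m and M_E = 600.3 kN·m (hogging).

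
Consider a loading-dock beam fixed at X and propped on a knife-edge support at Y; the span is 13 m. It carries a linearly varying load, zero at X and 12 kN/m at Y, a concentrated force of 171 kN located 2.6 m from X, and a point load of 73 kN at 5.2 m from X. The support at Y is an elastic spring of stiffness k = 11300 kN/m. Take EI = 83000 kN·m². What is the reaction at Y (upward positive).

Take the reaction at Y as the redundant and release it; the primary structure is a cantilever fixed at X.
Free-end deflection of the primary structure under the applied loading (downward +):
  triangular load, peak 12 at the free end: 11w₀L⁴/(120EI) = 31417/EI
  point load 171 at a = 2.6: Pa²(3L − a)/(6EI) = 7013/EI
  point load 73 at a = 5.2: Pa²(3L − a)/(6EI) = 11120/EI
  δ_0 = 49550/EI
Tip deflection under a unit load at Y: L³/(3EI) = 732.3/EI.
With EI = 83000 kN·m²: δ_0 = 0.59698 m and δ_{YY} = 0.008823 m/kN.
Compatibility — the spring shortens by R_Y/k under the reaction it provides: δ_0 − R_Y·δ_{YY} = R_Y/k. With 1/k = 0.000088 m/kN, R_Y = δ_0 / (δ_{YY} + 1/k) = 0.59698 / (0.008823 + 0.000088) = 66.99 kN.

R_Y = 66.99 kN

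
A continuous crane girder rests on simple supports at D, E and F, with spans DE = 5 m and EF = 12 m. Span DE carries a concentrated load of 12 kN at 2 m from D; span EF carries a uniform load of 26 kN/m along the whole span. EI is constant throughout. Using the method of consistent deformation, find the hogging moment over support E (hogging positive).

Insert a hinge at E; M_E is the redundant, and each span becomes simply supported.
Discontinuity in slope at E on the released structure — sum the simple-span end rotations:
  span DE: point load 12 at a = 2: Pab(L + a)/(6LEI) = 16.8/EI
  span EF: UDL 26: wL³/(24EI) = 1872/EI
  relative rotation θ_0 = (16.8 + 1872)/EI = 1889/EI
A unit hogging moment at E produces rotation L₁/(3EI) + L₂/(3EI) = 5.667/EI.
Slope continuity at E: θ_0 = M_E·5.667/EI, so M_E = 1889/5.667 = 333.3 kN·m (hogging).

M_E = 333.3 kN·m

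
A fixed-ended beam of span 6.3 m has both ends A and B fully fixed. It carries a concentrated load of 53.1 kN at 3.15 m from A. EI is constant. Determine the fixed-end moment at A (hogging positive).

M_A = 41.82 kN·m

Release both end moments; the primary structure is a simply-supported span AB with redundants M_A and M_B.
End rotations of the released simple span under the applied load (×1/EI):
  at A: point load 53.1 at a = 3.15: Pab(L + b)/(6LEI) = 131.7/EI
  at B: point load 53.1 at a = 3.15: Pab(L + a)/(6LEI) = 131.7/EI
  θ_A0 = 131.7/EI,  θ_B0 = 131.7/EI
Flexibility coefficients: a unit moment at one end gives L/(3EI) there and L/(6EI) at the far end, so f₁₁ = f₂₂ = 2.1/EI and f₁₂ = f₂₁ = 1.05/EI.
Compatibility — zero rotation at each built-in end:
  2.1 M_A + 1.05 M_B = 131.7
  1.05 M_A + 2.1 M_B = 131.7
Solving the pair gives M_A = 41.82 kN·m and M_B = 41.82 kN·m (hogging).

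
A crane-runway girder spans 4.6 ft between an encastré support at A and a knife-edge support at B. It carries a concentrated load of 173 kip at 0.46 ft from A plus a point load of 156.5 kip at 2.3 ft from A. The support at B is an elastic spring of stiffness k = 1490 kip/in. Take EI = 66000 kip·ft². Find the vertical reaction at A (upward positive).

R_A = 283.3 kip

Take the reaction at B as the redundant and release it; the primary structure is a cantilever fixed at A.
Free-end deflection of the primary structure under the applied loading (downward +):
  point load 173 at a = 0.46: Pa²(3L − a)/(6EI) = 81.39/EI
  point load 156.5 at a = 2.3: Pa²(3L − a)/(6EI) = 1587/EI
  δ_0 = 1668/EI
Flexibility coefficient — unit upward force at B: δ_{BB} = L³/(3EI) = 32.45/EI.
With EI = 66000 kip·ft²: δ_0 = 0.025275 ft and δ_{BB} = 0.000492 ft/kip.
Compatibility — the spring shortens by R_B/k under the reaction it provides: δ_0 − R_B·δ_{BB} = R_B/k. With 1/k = 1/(1490×12) ft/kip = 0.000056 ft/kip, R_B = δ_0 / (δ_{BB} + 1/k) = 0.025275 / (0.000492 + 0.000056) = 46.16 kip.
Vertical equilibrium: R_A = ΣP − R_B = 329.5 − 46.16 = 283.3 kip.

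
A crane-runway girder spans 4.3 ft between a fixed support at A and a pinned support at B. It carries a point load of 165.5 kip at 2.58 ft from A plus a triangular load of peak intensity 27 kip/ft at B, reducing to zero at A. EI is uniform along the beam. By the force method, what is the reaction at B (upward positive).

R_B = 103.4 kip

Choose R_B as the redundant. The primary structure is the cantilever fixed at A.
Downward deflection at the released point B due to the loads:
  point load 165.5 at a = 2.58: Pa²(3L − a)/(6EI) = 1895/EI
  triangular load, peak 27 at the free end: 11w₀L⁴/(120EI) = 846.2/EI
  δ_0 = 2741/EI
Flexibility coefficient — unit upward force at B: δ_{BB} = L³/(3EI) = 26.5/EI.
The prop prevents deflection at B: R_B = δ_0/δ_{BB} = 2741/26.5 = 103.4 kip.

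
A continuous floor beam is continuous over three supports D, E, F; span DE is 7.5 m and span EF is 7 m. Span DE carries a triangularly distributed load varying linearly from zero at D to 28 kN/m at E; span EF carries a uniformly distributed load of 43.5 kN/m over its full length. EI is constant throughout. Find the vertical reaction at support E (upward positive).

R_E = 272.8 kN

Take M_E as the redundant. Released structure: two simple spans DE and EF with a hinge at E.
End slopes at the hinge E, treating each span as simply supported:
  span DE: triangular load, peak 28: w₀L³/(45EI) = 262.5/EI
  span EF: UDL 43.5: wL³/(24EI) = 621.7/EI
  relative rotation θ_0 = (262.5 + 621.7)/EI = 884.2/EI
A unit hogging moment at E produces rotation L₁/(3EI) + L₂/(3EI) = 4.833/EI.
Compatibility: M_E·(L₁+L₂)/(3EI) = θ_0, giving M_E = 182.9 kN·m (hogging).
Span DE, ΣM about D with M_E applied at E: R_E^{DE}·7.5 = 525 + 182.9, so R_E^{DE} = 94.39 kN and R_D = 105 − 94.39 = 10.61 kN.
Span EF, ΣM about F: R_E^{EF}·7 = 1066 + 182.9, so R_E^{EF} = 178.4 kN and R_F = 304.5 − 178.4 = 126.1 kN.
R_E = 94.39 + 178.4 = 272.8 kN.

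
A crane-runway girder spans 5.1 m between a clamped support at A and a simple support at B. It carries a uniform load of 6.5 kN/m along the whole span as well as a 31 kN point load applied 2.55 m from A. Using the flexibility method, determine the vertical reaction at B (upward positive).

Remove the prop at B; the released (primary) structure is a cantilever built in at A.
Primary-structure tip deflection at B by superposition:
  UDL 6.5: wL⁴/(8EI) = 549.7/EI
  point load 31 at a = 2.55: Pa²(3L − a)/(6EI) = 428.4/EI
  δ_0 = 978/EI
Flexibility coefficient — unit upward force at B: δ_{BB} = L³/(3EI) = 44.22/EI.
Compatibility at B: δ_0 − R_B·δ_{BB} = 0, so R_B = 978/44.22 = 22.12 kN.

R_B = 22.12 kN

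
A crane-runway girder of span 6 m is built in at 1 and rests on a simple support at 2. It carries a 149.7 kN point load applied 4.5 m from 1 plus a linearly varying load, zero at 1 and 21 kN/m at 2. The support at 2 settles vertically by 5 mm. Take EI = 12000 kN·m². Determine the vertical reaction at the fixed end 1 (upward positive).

Take the reaction at 2 as the redundant and release it; the primary structure is a cantilever fixed at 1.
Downward deflection at the released point 2 due to the loads:
  point load 149.7 at a = 4.5: Pa²(3L − a)/(6EI) = 6821/EI
  triangular load, peak 21 at the free end: 11w₀L⁴/(120EI) = 2495/EI
  δ_0 = 9316/EI
Flexibility coefficient — unit upward force at 2: δ_{22} = L³/(3EI) = 72/EI.
With EI = 12000 kN·m²: δ_0 = 0.77629 m and δ_{22} = 0.006 m/kN.
Compatibility — the beam at 2 must follow the support down by 0.005 m: δ_0 − R_2·δ_{22} = 0.005, so R_2 = (0.77629 − 0.005)/0.006 = 128.5 kN.
Vertical equilibrium: R_1 = ΣP − R_2 = 212.7 − 128.5 = 84.15 kN.

R_1 = 84.15 kN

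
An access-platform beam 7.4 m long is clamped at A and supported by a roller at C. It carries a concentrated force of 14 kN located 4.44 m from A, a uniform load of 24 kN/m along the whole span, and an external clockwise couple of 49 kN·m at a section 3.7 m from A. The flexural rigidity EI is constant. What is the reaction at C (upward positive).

Take the reaction at C as the redundant and release it; the primary structure is a cantilever fixed at A.
Downward deflection at the released point C due to the loads:
  point load 14 at a = 4.44: Pa²(3L − a)/(6EI) = 816.9/EI
  UDL 24: wL⁴/(8EI) = 8996/EI
  clockwise couple 49 at a = 3.7: M₀a(2L − a)/(2EI) = 1006/EI
  δ_0 = 10819/EI
Tip deflection under a unit load at C: L³/(3EI) = 135.1/EI.
Compatibility at C: δ_0 − R_C·δ_{CC} = 0, so R_C = 10819/135.1 = 80.1 kN.

R_C = 80.1 kN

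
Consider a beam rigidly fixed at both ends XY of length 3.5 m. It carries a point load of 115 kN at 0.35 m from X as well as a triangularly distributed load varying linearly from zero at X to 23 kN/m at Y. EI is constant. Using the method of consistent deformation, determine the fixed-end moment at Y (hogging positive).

Release both end moments; the primary structure is a simply-supported span XY with redundants M_X and M_Y.
Simple-span end rotations at X and Y under the given loads:
  at X: point load 115 at a = 0.35: Pab(L + b)/(6LEI) = 40.15/EI
  at Y: point load 115 at a = 0.35: Pab(L + a)/(6LEI) = 23.24/EI
  at X: triangular load, peak 23: 7w₀L³/(360EI) = 19.17/EI
  at Y: triangular load, peak 23: w₀L³/(45EI) = 21.91/EI
  θ_X0 = 59.32/EI,  θ_Y0 = 45.16/EI
Flexibility coefficients: a unit moment at one end gives L/(3EI) there and L/(6EI) at the far end, so f₁₁ = f₂₂ = 1.167/EI and f₁₂ = f₂₁ = 0.5833/EI.
Compatibility — zero rotation at each built-in end:
  1.167 M_X + 0.5833 M_Y = 59.32
  0.5833 M_X + 1.167 M_Y = 45.16
Solving the pair gives M_X = 41.99 kN·m and M_Y = 17.71 kN·m (hogging).

M_Y = 17.71 kN·m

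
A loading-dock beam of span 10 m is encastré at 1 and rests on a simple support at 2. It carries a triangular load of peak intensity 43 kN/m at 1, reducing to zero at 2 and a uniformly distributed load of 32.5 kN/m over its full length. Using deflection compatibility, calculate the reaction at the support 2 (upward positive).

R_2 = 164.9 kN

Release the roller at 2. Primary structure: cantilever fixed at 1.
Downward deflection at the released point 2 due to the loads:
  triangular load, peak 43 at the fixed end: w₀L⁴/(30EI) = 14333/EI
  UDL 32.5: wL⁴/(8EI) = 40625/EI
  δ_0 = 54958/EI
Tip deflection under a unit load at 2: L³/(3EI) = 333.3/EI.
The prop prevents deflection at 2: R_2 = δ_0/δ_{22} = 54958/333.3 = 164.9 kN.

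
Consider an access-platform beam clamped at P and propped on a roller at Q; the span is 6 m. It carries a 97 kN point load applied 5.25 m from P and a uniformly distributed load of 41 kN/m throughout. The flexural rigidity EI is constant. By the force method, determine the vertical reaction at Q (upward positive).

Release the roller at Q. Primary structure: cantilever fixed at P.
Downward deflection at the released point Q due to the loads:
  point load 97 at a = 5.25: Pa²(3L − a)/(6EI) = 5681/EI
  UDL 41: wL⁴/(8EI) = 6642/EI
  δ_0 = 12323/EI
Tip deflection under a unit load at Q: L³/(3EI) = 72/EI.
The prop prevents deflection at Q: R_Q = δ_0/δ_{QQ} = 12323/72 = 171.2 kN.

R_Q = 171.2 kN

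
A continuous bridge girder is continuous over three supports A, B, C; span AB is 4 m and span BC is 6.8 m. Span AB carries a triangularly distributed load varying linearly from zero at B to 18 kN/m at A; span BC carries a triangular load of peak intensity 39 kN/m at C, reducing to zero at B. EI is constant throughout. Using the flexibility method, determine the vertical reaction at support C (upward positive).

Insert a hinge at B; M_B is the redundant, and each span becomes simply supported.
End slopes at the hinge B, treating each span as simply supported:
  span AB: triangular load, peak 18: 7w₀L³/(360EI) = 22.4/EI
  span BC: triangular load, peak 39: 7w₀L³/(360EI) = 238.4/EI
  relative rotation θ_0 = (22.4 + 238.4)/EI = 260.8/EI
A unit hogging moment at B produces rotation L₁/(3EI) + L₂/(3EI) = 3.6/EI.
Slope continuity at B: θ_0 = M_B·3.6/EI, so M_B = 260.8/3.6 = 72.46 kN·m (hogging).
Span BC, ΣM about C: R_B^{BC}·6.8 = 300.6 + 72.46, so R_B^{BC} = 54.86 kN and R_C = 132.6 − 54.86 = 77.74 kN.

R_C = 77.74 kN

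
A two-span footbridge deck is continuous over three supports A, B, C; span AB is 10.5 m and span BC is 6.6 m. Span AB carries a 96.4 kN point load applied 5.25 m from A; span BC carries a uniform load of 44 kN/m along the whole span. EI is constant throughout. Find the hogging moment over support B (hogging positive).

M_B = 209 kN·m

Take M_B as the redundant. Released structure: two simple spans AB and BC with a hinge at B.
Discontinuity in slope at B on the released structure — sum the simple-span end rotations:
  span AB: point load 96.4 at a = 5.25: Pab(L + a)/(6LEI) = 664.3/EI
  span BC: UDL 44: wL³/(24EI) = 527.1/EI
  relative rotation θ_0 = (664.3 + 527.1)/EI = 1191/EI
A unit hogging moment at B produces rotation L₁/(3EI) + L₂/(3EI) = 5.7/EI.
Compatibility: M_B·(L₁+L₂)/(3EI) = θ_0, giving M_B = 209 kN·m (hogging).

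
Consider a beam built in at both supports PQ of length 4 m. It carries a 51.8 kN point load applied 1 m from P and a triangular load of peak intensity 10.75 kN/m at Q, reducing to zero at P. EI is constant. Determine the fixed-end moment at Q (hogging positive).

M_Q = 18.31 kN·m

Release both end moments; the primary structure is a simply-supported span PQ with redundants M_P and M_Q.
End rotations of the released simple span under the applied load (×1/EI):
  at P: point load 51.8 at a = 1: Pab(L + b)/(6LEI) = 45.33/EI
  at Q: point load 51.8 at a = 1: Pab(L + a)/(6LEI) = 32.38/EI
  at P: triangular load, peak 10.75: 7w₀L³/(360EI) = 13.38/EI
  at Q: triangular load, peak 10.75: w₀L³/(45EI) = 15.29/EI
  θ_P0 = 58.7/EI,  θ_Q0 = 47.66/EI
Flexibility coefficients: a unit moment at one end gives L/(3EI) there and L/(6EI) at the far end, so f₁₁ = f₂₂ = 1.333/EI and f₁₂ = f₂₁ = 0.6667/EI.
Compatibility — zero rotation at each built-in end:
  1.333 M_P + 0.6667 M_Q = 58.7
  0.6667 M_P + 1.333 M_Q = 47.66
Solving the pair gives M_P = 34.87 kN·m and M_Q = 18.31 kN·m (hogging).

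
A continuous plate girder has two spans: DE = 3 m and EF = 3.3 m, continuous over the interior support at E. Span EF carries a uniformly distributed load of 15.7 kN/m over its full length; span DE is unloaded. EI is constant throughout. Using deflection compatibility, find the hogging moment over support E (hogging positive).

M_E = 11.19 kN·m

Take M_E as the redundant. Released structure: two simple spans DE and EF with a hinge at E.
End slopes at the hinge E, treating each span as simply supported:
  span EF: UDL 15.7: wL³/(24EI) = 23.51/EI
  relative rotation θ_0 = (0 + 23.51)/EI = 23.51/EI
A unit hogging moment at E produces rotation L₁/(3EI) + L₂/(3EI) = 2.1/EI.
Slope continuity at E: θ_0 = M_E·2.1/EI, so M_E = 23.51/2.1 = 11.19 kN·m (hogging).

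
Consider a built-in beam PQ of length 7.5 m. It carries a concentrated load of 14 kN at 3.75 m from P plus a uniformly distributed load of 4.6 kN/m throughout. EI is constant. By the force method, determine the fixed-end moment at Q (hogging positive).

Release both end moments; the primary structure is a simply-supported span PQ with redundants M_P and M_Q.
Simple-span end rotations at P and Q under the given loads:
  at P: point load 14 at a = 3.75: Pab(L + b)/(6LEI) = 49.22/EI
  at Q: point load 14 at a = 3.75: Pab(L + a)/(6LEI) = 49.22/EI
  at P: UDL 4.6: wL³/(24EI) = 80.86/EI
  at Q: UDL 4.6: wL³/(24EI) = 80.86/EI
  θ_P0 = 130.1/EI,  θ_Q0 = 130.1/EI
Flexibility coefficients: a unit moment at one end gives L/(3EI) there and L/(6EI) at the far end, so f₁₁ = f₂₂ = 2.5/EI and f₁₂ = f₂₁ = 1.25/EI.
Compatibility — zero rotation at each built-in end:
  2.5 M_P + 1.25 M_Q = 130.1
  1.25 M_P + 2.5 M_Q = 130.1
Solving the pair gives M_P = 34.69 kN·m and M_Q = 34.69 kN·m (hogging).

M_Q = 34.69 kN·m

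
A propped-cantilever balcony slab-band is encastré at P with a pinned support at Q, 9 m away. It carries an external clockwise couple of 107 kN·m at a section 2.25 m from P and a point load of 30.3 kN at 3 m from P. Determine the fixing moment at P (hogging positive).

M_P = 87.28 kN·m

Release the roller at Q. Primary structure: cantilever fixed at P.
Free-end deflection of the primary structure under the applied loading (downward +):
  clockwise couple 107 at a = 2.25: M₀a(2L − a)/(2EI) = 1896/EI
  point load 30.3 at a = 3: Pa²(3L − a)/(6EI) = 1091/EI
  δ_0 = 2987/EI
Tip deflection under a unit load at Q: L³/(3EI) = 243/EI.
Compatibility at Q: δ_0 − R_Q·δ_{QQ} = 0, so R_Q = 2987/243 = 12.29 kN.
Moment equilibrium about P: M_P = Σ(load moments about P) − R_Q·L = 197.9 − 12.29×9 = 87.28 kN·m.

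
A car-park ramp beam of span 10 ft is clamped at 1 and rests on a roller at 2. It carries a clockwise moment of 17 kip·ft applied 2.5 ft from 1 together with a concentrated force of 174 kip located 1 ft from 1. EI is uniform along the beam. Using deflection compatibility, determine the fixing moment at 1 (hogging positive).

M_1 = 154.6 kip·ft

Choose R_2 as the redundant. The primary structure is the cantilever fixed at 1.
Free-end deflection of the primary structure under the applied loading (downward +):
  clockwise couple 17 at a = 2.5: M₀a(2L − a)/(2EI) = 371.9/EI
  point load 174 at a = 1: Pa²(3L − a)/(6EI) = 841/EI
  δ_0 = 1213/EI
Flexibility coefficient — unit upward force at 2: δ_{22} = L³/(3EI) = 333.3/EI.
Compatibility at 2: δ_0 − R_2·δ_{22} = 0, so R_2 = 1213/333.3 = 3.639 kip.
Moment equilibrium about 1: M_1 = Σ(load moments about 1) − R_2·L = 191 − 3.639×10 = 154.6 kip·ft.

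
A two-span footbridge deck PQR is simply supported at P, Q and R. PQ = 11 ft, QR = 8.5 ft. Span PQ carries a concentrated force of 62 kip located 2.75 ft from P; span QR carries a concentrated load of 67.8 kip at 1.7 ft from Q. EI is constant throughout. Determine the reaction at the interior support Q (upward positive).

R_Q = 86.69 kip

Release continuity at Q by inserting a hinge; the redundant is the internal moment M_Q. The primary structure is two simply-supported spans PQ and QR.
Discontinuity in slope at Q on the released structure — sum the simple-span end rotations:
  span PQ: point load 62 at a = 2.75: Pab(L + a)/(6LEI) = 293/EI
  span QR: point load 67.8 at a = 1.7: Pab(L + b)/(6LEI) = 235.1/EI
  relative rotation θ_0 = (293 + 235.1)/EI = 528.2/EI
A unit hogging moment at Q produces rotation L₁/(3EI) + L₂/(3EI) = 6.5/EI.
Slope continuity at Q: θ_0 = M_Q·6.5/EI, so M_Q = 528.2/6.5 = 81.26 kip·ft (hogging).
Span PQ, ΣM about P with M_Q applied at Q: R_Q^{PQ}·11 = 170.5 + 81.26, so R_Q^{PQ} = 22.89 kip and R_P = 62 − 22.89 = 39.11 kip.
Span QR, ΣM about R: R_Q^{QR}·8.5 = 461 + 81.26, so R_Q^{QR} = 63.8 kip and R_R = 67.8 − 63.8 = 4 kip.
R_Q = 22.89 + 63.8 = 86.69 kip.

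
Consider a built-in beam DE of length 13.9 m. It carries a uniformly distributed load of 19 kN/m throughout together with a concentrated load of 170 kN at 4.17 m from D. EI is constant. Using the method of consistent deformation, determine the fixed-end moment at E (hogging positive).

Take the two fixed-end moments M_D, M_E as redundants; the released structure is the simple span DE.
End rotations of the released simple span under the applied load (×1/EI):
  at D: UDL 19: wL³/(24EI) = 2126/EI
  at E: UDL 19: wL³/(24EI) = 2126/EI
  at D: point load 170 at a = 4.17: Pab(L + b)/(6LEI) = 1954/EI
  at E: point load 170 at a = 4.17: Pab(L + a)/(6LEI) = 1494/EI
  θ_D0 = 4080/EI,  θ_E0 = 3621/EI
Flexibility coefficients: a unit moment at one end gives L/(3EI) there and L/(6EI) at the far end, so f₁₁ = f₂₂ = 4.633/EI and f₁₂ = f₂₁ = 2.317/EI.
Compatibility — zero rotation at each built-in end:
  4.633 M_D + 2.317 M_E = 4080
  2.317 M_D + 4.633 M_E = 3621
Solving the pair gives M_D = 653.3 kN·m and M_E = 454.8 kN·m (hogging).

M_E = 454.8 kN·m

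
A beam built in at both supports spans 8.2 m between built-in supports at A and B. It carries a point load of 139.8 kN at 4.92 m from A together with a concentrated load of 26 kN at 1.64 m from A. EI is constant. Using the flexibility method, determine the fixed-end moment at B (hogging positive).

M_B = 171.9 kN·m

Release both end moments; the primary structure is a simply-supported span AB with redundants M_A and M_B.
Simple-span end rotations at A and B under the given loads:
  at A: point load 139.8 at a = 4.92: Pab(L + b)/(6LEI) = 526.4/EI
  at B: point load 139.8 at a = 4.92: Pab(L + a)/(6LEI) = 601.6/EI
  at A: point load 26 at a = 1.64: Pab(L + b)/(6LEI) = 83.92/EI
  at B: point load 26 at a = 1.64: Pab(L + a)/(6LEI) = 55.94/EI
  θ_A0 = 610.3/EI,  θ_B0 = 657.6/EI
Flexibility coefficients: a unit moment at one end gives L/(3EI) there and L/(6EI) at the far end, so f₁₁ = f₂₂ = 2.733/EI and f₁₂ = f₂₁ = 1.367/EI.
Compatibility — zero rotation at each built-in end:
  2.733 M_A + 1.367 M_B = 610.3
  1.367 M_A + 2.733 M_B = 657.6
Solving the pair gives M_A = 137.3 kN·m and M_B = 171.9 kN·m (hogging).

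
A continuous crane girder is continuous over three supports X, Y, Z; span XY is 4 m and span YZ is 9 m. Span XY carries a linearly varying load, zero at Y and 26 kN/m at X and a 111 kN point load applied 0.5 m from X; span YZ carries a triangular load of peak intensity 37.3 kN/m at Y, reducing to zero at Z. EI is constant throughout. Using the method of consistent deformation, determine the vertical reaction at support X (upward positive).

Release continuity at Y by inserting a hinge; the redundant is the internal moment M_Y. The primary structure is two simply-supported spans XY and YZ.
Rotations at Y on the released spans (each span's end-slope, ×1/EI):
  span XY: triangular load, peak 26: 7w₀L³/(360EI) = 32.36/EI
  span XY: point load 111 at a = 0.5: Pab(L + a)/(6LEI) = 36.42/EI
  span YZ: triangular load, peak 37.3: w₀L³/(45EI) = 604.3/EI
  relative rotation θ_0 = (68.78 + 604.3)/EI = 673/EI
A unit hogging moment at Y produces rotation L₁/(3EI) + L₂/(3EI) = 4.333/EI.
Compatibility: M_Y·(L₁+L₂)/(3EI) = θ_0, giving M_Y = 155.3 kN·m (hogging).
Span XY, ΣM about X with M_Y applied at Y: R_Y^{XY}·4 = 124.8 + 155.3, so R_Y^{XY} = 70.04 kN and R_X = 163 − 70.04 = 92.96 kN.

R_X = 92.96 kN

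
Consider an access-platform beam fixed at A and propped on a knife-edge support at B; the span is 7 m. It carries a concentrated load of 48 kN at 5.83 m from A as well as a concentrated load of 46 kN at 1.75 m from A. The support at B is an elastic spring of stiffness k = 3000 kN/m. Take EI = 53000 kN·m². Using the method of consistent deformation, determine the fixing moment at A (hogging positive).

Take the reaction at B as the redundant and release it; the primary structure is a cantilever fixed at A.
Free-end deflection of the primary structure under the applied loading (downward +):
  point load 48 at a = 5.83: Pa²(3L − a)/(6EI) = 4125/EI
  point load 46 at a = 1.75: Pa²(3L − a)/(6EI) = 452/EI
  δ_0 = 4577/EI
Tip deflection under a unit load at B: L³/(3EI) = 114.3/EI.
With EI = 53000 kN·m²: δ_0 = 0.086356 m and δ_{BB} = 0.002157 m/kN.
Compatibility — the spring shortens by R_B/k under the reaction it provides: δ_0 − R_B·δ_{BB} = R_B/k. With 1/k = 0.000333 m/kN, R_B = δ_0 / (δ_{BB} + 1/k) = 0.086356 / (0.002157 + 0.000333) = 34.67 kN.
Moment equilibrium about A: M_A = Σ(load moments about A) − R_B·L = 360.3 − 34.67×7 = 117.6 kN·m.

M_A = 117.6 kN·m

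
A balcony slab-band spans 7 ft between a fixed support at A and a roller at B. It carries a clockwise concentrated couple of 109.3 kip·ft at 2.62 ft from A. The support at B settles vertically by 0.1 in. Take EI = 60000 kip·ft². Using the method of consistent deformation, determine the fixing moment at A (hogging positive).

Take the reaction at B as the redundant and release it; the primary structure is a cantilever fixed at A.
Primary-structure tip deflection at B by superposition:
  clockwise couple 109.3 at a = 2.62: M₀a(2L − a)/(2EI) = 1629/EI
Tip deflection under a unit load at B: L³/(3EI) = 114.3/EI.
With EI = 60000 kip·ft²: δ_0 = 0.027157 ft and δ_{BB} = 0.001906 ft/kip.
Compatibility — the beam at B must follow the support down by 0.008333 ft: δ_0 − R_B·δ_{BB} = 0.008333, so R_B = (0.027157 − 0.008333)/0.001906 = 9.878 kip.
Moment equilibrium about A: M_A = Σ(load moments about A) − R_B·L = 109.3 − 9.878×7 = 40.15 kip·ft.

M_A = 40.15 kip·ft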